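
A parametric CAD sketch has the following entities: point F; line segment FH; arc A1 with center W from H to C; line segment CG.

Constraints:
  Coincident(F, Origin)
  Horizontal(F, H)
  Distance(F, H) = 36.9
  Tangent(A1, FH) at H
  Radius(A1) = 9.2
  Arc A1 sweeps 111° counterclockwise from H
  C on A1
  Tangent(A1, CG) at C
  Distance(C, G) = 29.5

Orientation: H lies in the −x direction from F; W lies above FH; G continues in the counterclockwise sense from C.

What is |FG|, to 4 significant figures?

55.81

F is at the origin; FH is horizontal with |FH| = 36.9 and H on the −x side, so H = (-36.90, 0.000). The tangent condition forces WH to be normal to FH, so W = H + (0, 9.2) = (-36.90, 9.200). On A1, H sits at bearing -90° from W; a 111° counterclockwise sweep puts C at bearing 21°, so C = W + 9.2·(cos 21°, sin 21°) = (-28.31, 12.50). Since A1 is tangent to CG there, WC ⟂ CG, so CG runs along (−sin 21°, cos 21°); with |CG| = 29.5, G = (-38.88, 40.04). Then |FG| = |G − F| = 55.81.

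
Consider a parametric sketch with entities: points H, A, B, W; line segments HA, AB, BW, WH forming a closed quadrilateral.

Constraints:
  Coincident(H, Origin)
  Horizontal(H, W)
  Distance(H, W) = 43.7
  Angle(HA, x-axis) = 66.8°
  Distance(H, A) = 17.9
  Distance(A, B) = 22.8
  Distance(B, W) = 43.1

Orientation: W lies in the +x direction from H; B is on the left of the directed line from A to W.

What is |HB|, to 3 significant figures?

40.6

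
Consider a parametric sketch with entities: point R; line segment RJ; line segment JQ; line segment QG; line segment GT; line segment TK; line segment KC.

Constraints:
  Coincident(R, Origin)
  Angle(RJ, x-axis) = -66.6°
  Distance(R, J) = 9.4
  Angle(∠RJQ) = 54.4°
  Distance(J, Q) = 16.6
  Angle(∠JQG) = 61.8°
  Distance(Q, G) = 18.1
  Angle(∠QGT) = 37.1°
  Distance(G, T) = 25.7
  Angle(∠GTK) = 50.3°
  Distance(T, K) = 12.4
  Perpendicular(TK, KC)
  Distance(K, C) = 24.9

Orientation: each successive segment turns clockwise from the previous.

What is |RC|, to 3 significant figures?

11.2

R is at the origin; RJ runs at -66.6° with length 9.4, so J = (3.73, -8.63). ∠RJQ = 54.4° gives JQ at 168° from the x-axis; with |JQ| = 16.6, Q = (-12.5, -5.12). ∠JQG = 61.8° gives QG at 49.6° from the x-axis; with |QG| = 18.1, G = (-0.761, 8.66). ∠QGT = 37.1° gives GT at -93.3° from the x-axis; with |GT| = 25.7, T = (-2.24, -17.0). ∠GTK = 50.3° gives TK at 137° from the x-axis; with |TK| = 12.4, K = (-11.3, -8.54). TK ⟂ KC, so KC runs at 47.0°; with |KC| = 24.9, C = (5.67, 9.68). Then |RC| = |C − R| = 11.2.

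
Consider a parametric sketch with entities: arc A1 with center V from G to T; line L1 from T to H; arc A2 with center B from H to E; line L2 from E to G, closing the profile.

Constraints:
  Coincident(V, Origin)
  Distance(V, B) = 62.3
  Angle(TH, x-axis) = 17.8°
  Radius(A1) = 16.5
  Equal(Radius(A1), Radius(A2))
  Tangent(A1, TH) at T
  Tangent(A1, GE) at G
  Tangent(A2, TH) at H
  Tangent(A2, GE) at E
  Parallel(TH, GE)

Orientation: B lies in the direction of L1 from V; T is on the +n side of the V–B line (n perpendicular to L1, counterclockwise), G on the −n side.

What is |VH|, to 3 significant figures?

64.4

The slot axis is L1's direction at 17.8°, so u = (cos 17.8°, sin 17.8°) = (0.952, 0.306) and n = (−sin 17.8°, cos 17.8°) = (-0.306, 0.952). V is at the origin and B lies 62.3 along u from V, so B = 62.3·u = (59.3, 19.0). Tangency of A1 to both parallel lines with radius 16.5 puts T and G at V ± 16.5·n: T = (-5.04, 15.7), G = (5.04, -15.7). Equal radii place H and E the same way about B: H = B + 16.5·n = (54.3, 34.8), E = B − 16.5·n = (64.4, 3.33). Then |VH| = |H − V| = 64.4.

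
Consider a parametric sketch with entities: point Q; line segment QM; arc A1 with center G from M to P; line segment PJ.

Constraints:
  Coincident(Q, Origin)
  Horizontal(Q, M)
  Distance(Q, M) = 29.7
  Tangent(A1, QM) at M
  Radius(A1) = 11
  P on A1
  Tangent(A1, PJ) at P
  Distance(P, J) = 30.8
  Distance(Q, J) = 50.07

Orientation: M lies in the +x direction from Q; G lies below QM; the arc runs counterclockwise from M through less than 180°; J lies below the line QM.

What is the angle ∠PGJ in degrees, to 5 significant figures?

70.346°

Checks: |GP| = 11.00 ✓; ∠(GP, PJ) = 90.00° ✓; |PJ| = 30.80 ✓; |QJ| = 50.07 ✓.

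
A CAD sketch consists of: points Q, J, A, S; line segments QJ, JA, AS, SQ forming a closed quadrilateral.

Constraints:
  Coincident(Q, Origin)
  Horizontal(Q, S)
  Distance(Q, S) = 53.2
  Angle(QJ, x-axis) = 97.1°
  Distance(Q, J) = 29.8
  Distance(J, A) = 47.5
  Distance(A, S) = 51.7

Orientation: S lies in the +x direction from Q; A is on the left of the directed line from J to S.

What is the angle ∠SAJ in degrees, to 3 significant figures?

80.4°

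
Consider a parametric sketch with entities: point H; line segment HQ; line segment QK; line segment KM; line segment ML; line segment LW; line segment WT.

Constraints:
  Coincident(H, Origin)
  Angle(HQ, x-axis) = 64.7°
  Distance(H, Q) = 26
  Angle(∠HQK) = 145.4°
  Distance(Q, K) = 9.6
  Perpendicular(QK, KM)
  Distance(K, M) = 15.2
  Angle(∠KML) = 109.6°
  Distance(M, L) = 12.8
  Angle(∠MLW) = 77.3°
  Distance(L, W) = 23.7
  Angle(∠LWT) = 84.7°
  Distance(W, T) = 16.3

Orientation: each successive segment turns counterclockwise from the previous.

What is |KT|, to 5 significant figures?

4.6994

H is at the origin; HQ runs at 64.7° with length 26.0, so Q = (11.111, 23.506). ∠HQK = 145.4° gives QK at 99.300° from the x-axis; with |QK| = 9.6, K = (9.5599, 32.980). QK is perpendicular to KM, so KM runs at -170.70°; with |KM| = 15.2, M = (-5.4403, 30.524). ∠KML = 109.6° gives ML at -100.30° from the x-axis; with |ML| = 12.8, L = (-7.7290, 17.930). ∠MLW = 77.3° gives LW at 2.4000° from the x-axis; with |LW| = 23.7, W = (15.950, 18.922). ∠LWT = 84.7° gives WT at 97.700° from the x-axis; with |WT| = 16.3, T = (13.766, 35.075). Then |KT| = |T − K| = 4.6994.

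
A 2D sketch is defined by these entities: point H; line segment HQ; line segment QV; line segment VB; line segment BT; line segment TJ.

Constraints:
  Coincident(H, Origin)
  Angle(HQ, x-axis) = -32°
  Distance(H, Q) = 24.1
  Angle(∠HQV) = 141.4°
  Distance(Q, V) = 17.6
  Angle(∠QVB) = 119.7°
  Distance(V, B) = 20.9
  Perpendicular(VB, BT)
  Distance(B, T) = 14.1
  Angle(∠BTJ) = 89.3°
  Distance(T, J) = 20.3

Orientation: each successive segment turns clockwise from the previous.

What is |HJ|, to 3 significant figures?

25.9

VB is perpendicular to BT, so BT runs at 139°; with |BT| = 14.1, T = (1.94, -35.9). ∠BTJ = 89.3° gives TJ at 48.4° from the x-axis; with |TJ| = 20.3, J = (15.4, -20.8). Then |HJ| = |J − H| = 25.9.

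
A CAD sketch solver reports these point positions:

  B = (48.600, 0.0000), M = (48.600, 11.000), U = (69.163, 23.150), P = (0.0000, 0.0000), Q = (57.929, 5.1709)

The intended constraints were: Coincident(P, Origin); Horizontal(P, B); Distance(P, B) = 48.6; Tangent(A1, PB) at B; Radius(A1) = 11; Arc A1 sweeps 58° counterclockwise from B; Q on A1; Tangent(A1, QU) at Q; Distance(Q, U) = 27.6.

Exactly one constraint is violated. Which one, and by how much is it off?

Distance(Q, U) = 27.6 — off by 6.40.

P = (0.00, 0.00) ✓; P.y = 0.00, B.y = 0.00 ✓; |PB| = 48.60 ✓; ∠(MB, BP) = 90.00° ✓; |MB| = 11.00 ✓; bearing(M→Q) − bearing(M→B) = 58.00° ✓; |MQ| = 11.00 ✓; ∠(MQ, QU) = 90.00° ✓; |QU| = 21.20 ✗.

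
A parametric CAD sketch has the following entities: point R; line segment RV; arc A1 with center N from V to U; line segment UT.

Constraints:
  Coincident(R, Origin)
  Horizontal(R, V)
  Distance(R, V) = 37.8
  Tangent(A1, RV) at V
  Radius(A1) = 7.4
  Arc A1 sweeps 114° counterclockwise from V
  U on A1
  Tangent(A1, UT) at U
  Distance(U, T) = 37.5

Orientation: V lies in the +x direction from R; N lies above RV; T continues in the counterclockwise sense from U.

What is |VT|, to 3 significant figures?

45.5

R is at the origin; R and V share the same y with |RV| = 37.8 and V on the +x side, so V = (37.8, 0.00). A1 meets RV tangentially, so NV is at right angles to RV, so N = V + (0, 7.4) = (37.8, 7.40). On A1, V sits at bearing -90° from N; a 114° counterclockwise sweep puts U at bearing 24°, so U = N + 7.4·(cos 24°, sin 24°) = (44.6, 10.4). Since A1 is tangent to UT there, NU ⟂ UT, so UT runs along (−sin 24°, cos 24°); with |UT| = 37.5, T = (29.3, 44.7). Then |VT| = |T − V| = 45.5.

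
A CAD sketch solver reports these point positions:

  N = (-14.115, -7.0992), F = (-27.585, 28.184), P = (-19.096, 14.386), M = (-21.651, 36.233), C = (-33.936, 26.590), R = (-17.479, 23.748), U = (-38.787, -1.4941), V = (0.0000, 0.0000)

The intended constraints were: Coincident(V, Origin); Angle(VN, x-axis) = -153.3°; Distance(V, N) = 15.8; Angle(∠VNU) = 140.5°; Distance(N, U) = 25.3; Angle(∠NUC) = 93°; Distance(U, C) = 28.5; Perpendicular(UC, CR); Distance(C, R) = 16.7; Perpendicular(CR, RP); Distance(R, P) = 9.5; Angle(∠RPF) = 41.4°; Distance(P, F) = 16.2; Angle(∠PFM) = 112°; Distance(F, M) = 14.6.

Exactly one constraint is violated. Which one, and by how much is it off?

Distance(F, M) = 14.6 — off by 4.60.

V = (0.00, 0.00) ✓; VN at -153.3° ✓; |VN| = 15.80 ✓; ∠VNU = 140.5° ✓; |NU| = 25.30 ✓; ∠NUC = 93.00° ✓; |UC| = 28.50 ✓; ∠(UC, CR) = 90.00° ✓; |CR| = 16.70 ✓; ∠(CR, RP) = 90.00° ✓; |RP| = 9.501 ✓; ∠RPF = 41.40° ✓; |PF| = 16.20 ✓; ∠PFM = 112.0° ✓; |FM| = 10.00 ✗.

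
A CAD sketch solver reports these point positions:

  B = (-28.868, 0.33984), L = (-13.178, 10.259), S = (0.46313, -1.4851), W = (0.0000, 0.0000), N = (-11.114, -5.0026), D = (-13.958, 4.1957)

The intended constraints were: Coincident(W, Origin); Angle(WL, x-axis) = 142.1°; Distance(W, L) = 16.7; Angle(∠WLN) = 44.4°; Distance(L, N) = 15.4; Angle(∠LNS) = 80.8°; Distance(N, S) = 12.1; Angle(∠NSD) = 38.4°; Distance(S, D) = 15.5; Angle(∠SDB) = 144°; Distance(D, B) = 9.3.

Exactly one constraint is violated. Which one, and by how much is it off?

Distance(D, B) = 9.3 — off by 6.10.

W = (0.00, 0.00) ✓; WL at 142.1° ✓; |WL| = 16.70 ✓; ∠WLN = 44.40° ✓; |LN| = 15.40 ✓; ∠LNS = 80.80° ✓; |NS| = 12.10 ✓; ∠NSD = 38.40° ✓; |SD| = 15.50 ✓; ∠SDB = 144.0° ✓; |DB| = 15.40 ✗.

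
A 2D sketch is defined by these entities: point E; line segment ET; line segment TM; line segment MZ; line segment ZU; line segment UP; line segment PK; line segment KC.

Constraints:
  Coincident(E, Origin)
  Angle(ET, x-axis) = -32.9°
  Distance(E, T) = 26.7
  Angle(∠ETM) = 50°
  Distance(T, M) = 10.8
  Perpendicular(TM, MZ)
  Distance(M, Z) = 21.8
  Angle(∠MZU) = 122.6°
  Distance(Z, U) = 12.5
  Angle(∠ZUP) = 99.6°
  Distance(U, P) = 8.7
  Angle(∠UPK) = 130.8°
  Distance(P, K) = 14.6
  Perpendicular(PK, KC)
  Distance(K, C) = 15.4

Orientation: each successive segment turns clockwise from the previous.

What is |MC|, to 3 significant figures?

9.50

E is at the origin; ET runs at -32.9° with length 26.7, so T = (22.4, -14.5). ∠ETM = 50.0° gives TM at -163° from the x-axis; with |TM| = 10.8, M = (12.1, -17.7). TM ⟂ MZ, so MZ runs at 107°; with |MZ| = 21.8, Z = (5.69, 3.16). ∠MZU = 122.6° gives ZU at 49.7° from the x-axis; with |ZU| = 12.5, U = (13.8, 12.7). ∠ZUP = 99.6° gives UP at -30.7° from the x-axis; with |UP| = 8.7, P = (21.3, 8.25). ∠UPK = 130.8° gives PK at -79.9° from the x-axis; with |PK| = 14.6, K = (23.8, -6.12). PK is perpendicular to KC, so KC runs at -170°; with |KC| = 15.4, C = (8.65, -8.82). Then |MC| = |C − M| = 9.50.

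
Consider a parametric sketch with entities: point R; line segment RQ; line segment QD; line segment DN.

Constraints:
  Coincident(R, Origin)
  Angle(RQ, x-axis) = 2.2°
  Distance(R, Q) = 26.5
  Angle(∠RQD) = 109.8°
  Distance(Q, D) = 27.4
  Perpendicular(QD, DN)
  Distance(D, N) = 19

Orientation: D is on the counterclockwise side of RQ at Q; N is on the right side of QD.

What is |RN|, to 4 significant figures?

57.04

∠RQD = 109.8°, so QD runs at 2.2° + (180° − 109.8°) = 72.40° from the x-axis; with |QD| = 27.4, D = Q + 27.4·(cos 72.40°, sin 72.40°) = (34.77, 27.13). The perpendicularity gives DN at right angles to QD; with |DN| = 19.0 on the right of QD, N = D + 19.0·(0.9532, -0.3024) = (52.88, 21.39). Then |RN| = |N − R| = 57.04.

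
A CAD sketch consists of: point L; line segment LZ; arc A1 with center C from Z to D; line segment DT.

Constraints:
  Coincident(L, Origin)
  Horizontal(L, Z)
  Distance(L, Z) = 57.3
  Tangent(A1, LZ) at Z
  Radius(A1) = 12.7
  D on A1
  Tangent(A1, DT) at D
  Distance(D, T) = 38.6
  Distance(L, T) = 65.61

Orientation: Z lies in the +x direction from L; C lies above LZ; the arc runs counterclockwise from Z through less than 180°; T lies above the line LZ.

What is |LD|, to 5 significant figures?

70.179

Checks: |LZ| = 57.30 ✓; ∠(CZ, ZL) = 90.00° ✓; |CD| = 12.70 ✓; ∠(CD, DT) = 90.00° ✓; |DT| = 38.60 ✓; |LT| = 65.61 ✓.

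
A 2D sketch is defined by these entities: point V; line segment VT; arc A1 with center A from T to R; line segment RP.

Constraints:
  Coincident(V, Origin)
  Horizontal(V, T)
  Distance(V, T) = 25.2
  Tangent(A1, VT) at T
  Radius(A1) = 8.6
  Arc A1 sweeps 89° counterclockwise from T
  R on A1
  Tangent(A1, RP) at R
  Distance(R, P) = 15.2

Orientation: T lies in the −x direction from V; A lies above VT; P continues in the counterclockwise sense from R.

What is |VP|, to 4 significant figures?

28.74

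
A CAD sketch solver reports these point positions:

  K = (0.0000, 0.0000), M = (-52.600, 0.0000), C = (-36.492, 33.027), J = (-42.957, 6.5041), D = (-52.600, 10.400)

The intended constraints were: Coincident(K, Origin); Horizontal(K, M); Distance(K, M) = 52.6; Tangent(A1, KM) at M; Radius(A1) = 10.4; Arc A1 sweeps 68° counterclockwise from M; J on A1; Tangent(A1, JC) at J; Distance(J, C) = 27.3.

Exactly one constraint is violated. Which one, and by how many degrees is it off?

Tangent(A1, JC) at J — off by 8.30°.

K = (0.00, 0.00) ✓; K.y = 0.00, M.y = 0.00 ✓; |KM| = 52.60 ✓; ∠(DM, MK) = 90.00° ✓; |DM| = 10.40 ✓; bearing(D→J) − bearing(D→M) = 68.00° ✓; |DJ| = 10.40 ✓; ∠(DJ, JC) = 81.70° ✗; |JC| = 27.30 ✓.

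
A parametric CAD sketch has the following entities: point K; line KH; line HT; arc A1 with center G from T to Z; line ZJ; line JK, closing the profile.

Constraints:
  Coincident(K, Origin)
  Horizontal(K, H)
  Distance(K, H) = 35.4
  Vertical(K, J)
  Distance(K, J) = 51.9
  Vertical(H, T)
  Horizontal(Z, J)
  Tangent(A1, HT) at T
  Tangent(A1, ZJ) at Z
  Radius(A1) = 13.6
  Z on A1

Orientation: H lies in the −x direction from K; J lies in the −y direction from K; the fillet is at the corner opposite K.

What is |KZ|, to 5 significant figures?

56.293

K is at the origin; K and H share the same y with |KH| = 35.4 and H on the −x side, so H = (-35.400, 0.0000). K and J share the same x with |KJ| = 51.9 and J on the −y side, so J = (0.0000, -51.900). The virtual corner opposite K is at (-35.400, -51.900). Tangency of A1 to HT means the radius GT is perpendicular to HT and the tangent condition forces GZ to be normal to ZJ, with radius 13.6, so the center G sits 13.6 in from both sides at G = (-21.800, -38.300). That places the tangent points at T = (-35.400, -38.300) on HT and Z = (-21.800, -51.900) on ZJ. Then |KZ| = |Z − K| = 56.293.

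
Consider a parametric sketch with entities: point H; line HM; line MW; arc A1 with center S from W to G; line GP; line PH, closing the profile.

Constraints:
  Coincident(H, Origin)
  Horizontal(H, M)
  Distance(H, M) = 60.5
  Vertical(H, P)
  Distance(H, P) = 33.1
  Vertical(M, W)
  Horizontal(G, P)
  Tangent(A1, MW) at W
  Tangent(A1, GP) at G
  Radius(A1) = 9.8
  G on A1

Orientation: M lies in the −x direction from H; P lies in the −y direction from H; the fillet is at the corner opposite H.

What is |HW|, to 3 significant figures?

64.8

H is at the origin; HM is horizontal with |HM| = 60.5 and M on the −x side, so M = (-60.5, 0.00). H and P share the same x with |HP| = 33.1 and P on the −y side, so P = (0.00, -33.1). The virtual corner opposite H is at (-60.5, -33.1). Tangency of A1 to MW means the radius SW is perpendicular to MW and since A1 is tangent to GP there, SG ⟂ GP, with radius 9.8, so the center S sits 9.8 in from both sides at S = (-50.7, -23.3). That places the tangent points at W = (-60.5, -23.3) on MW and G = (-50.7, -33.1) on GP. Then |HW| = |W − H| = 64.8.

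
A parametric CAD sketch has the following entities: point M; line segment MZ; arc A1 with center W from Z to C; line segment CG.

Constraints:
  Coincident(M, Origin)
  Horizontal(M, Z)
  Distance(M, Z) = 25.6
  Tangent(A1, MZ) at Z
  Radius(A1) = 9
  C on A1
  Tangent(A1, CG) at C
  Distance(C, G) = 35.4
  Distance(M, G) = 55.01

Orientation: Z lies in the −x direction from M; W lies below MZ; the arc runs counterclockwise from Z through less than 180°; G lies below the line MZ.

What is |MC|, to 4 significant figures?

35.92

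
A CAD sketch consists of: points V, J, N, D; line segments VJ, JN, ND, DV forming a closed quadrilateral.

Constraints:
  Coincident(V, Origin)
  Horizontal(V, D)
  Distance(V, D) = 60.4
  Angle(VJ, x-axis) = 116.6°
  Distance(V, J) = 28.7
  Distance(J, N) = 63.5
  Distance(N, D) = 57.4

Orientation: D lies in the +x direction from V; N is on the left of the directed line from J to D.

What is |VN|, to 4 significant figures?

70.04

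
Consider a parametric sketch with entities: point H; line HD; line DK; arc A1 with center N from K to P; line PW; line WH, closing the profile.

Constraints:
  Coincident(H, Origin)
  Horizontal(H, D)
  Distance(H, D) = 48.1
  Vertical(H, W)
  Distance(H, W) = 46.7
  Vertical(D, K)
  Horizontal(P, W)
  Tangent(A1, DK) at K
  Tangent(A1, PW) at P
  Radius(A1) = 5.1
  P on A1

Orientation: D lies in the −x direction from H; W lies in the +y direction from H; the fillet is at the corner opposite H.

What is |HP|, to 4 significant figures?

63.48

H is at the origin; H and D share the same y with |HD| = 48.1 and D on the −x side, so D = (-48.10, 0.000). HW is vertical with |HW| = 46.7 and W on the +y side, so W = (0.000, 46.70). The virtual corner opposite H is at (-48.10, 46.70). Tangency of A1 to DK means the radius NK is perpendicular to DK and tangency of A1 to PW means the radius NP is perpendicular to PW, with radius 5.1, so the center N sits 5.1 in from both sides at N = (-43.00, 41.60). That places the tangent points at K = (-48.10, 41.60) on DK and P = (-43.00, 46.70) on PW. Then |HP| = |P − H| = 63.48.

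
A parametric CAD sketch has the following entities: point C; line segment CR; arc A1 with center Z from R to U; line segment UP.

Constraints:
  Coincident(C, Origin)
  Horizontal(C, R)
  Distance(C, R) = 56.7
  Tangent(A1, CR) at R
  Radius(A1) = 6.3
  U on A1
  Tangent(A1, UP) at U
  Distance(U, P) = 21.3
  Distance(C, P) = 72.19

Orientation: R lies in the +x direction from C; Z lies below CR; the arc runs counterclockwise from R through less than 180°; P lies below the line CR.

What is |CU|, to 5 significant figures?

53.378

Checks: |ZU| = 6.300 ✓; ∠(ZU, UP) = 90.00° ✓; |UP| = 21.30 ✓; |CP| = 72.19 ✓.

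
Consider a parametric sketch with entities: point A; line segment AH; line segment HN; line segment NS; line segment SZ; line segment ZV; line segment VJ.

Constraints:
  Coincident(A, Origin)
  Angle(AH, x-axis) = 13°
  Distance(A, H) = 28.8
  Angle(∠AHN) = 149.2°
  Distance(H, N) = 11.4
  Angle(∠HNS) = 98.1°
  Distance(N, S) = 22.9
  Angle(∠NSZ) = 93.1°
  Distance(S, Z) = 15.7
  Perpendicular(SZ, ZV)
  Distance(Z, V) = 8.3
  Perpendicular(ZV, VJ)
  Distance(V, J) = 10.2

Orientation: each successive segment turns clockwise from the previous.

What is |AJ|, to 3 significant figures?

32.4

A is at the origin; AH runs at 13.0° with length 28.8, so H = (28.1, 6.48). ∠AHN = 149.2° gives HN at -17.8° from the x-axis; with |HN| = 11.4, N = (38.9, 2.99). ∠HNS = 98.1° gives NS at -99.7° from the x-axis; with |NS| = 22.9, S = (35.1, -19.6). ∠NSZ = 93.1° gives SZ at 173° from the x-axis; with |SZ| = 15.7, Z = (19.5, -17.8). The perpendicularity gives ZV at right angles to SZ, so ZV runs at 83.4°; with |ZV| = 8.3, V = (20.4, -9.53). The perpendicularity gives VJ at right angles to ZV, so VJ runs at -6.60°; with |VJ| = 10.2, J = (30.5, -10.7). Then |AJ| = |J − A| = 32.4.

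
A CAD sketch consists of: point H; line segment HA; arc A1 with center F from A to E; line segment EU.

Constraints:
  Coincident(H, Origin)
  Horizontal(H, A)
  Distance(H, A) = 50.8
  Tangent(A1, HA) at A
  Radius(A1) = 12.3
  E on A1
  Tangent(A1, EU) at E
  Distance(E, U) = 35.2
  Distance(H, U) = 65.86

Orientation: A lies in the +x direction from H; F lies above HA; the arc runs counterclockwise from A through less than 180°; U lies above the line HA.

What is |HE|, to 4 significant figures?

64.18

Checks: |FE| = 12.30 ✓; ∠(FE, EU) = 90.00° ✓; |EU| = 35.20 ✓; |HU| = 65.86 ✓.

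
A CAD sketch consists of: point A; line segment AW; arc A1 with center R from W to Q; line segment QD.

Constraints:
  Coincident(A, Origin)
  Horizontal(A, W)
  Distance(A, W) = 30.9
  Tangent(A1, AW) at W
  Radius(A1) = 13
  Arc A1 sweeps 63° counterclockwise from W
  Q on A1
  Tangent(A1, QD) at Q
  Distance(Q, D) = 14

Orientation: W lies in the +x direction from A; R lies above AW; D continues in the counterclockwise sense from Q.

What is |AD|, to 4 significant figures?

52.61

On A1, W sits at bearing -90° from R; a 63° counterclockwise sweep puts Q at bearing -27°, so Q = R + 13.0·(cos -27°, sin -27°) = (42.48, 7.098). Tangency of A1 to QD means the radius RQ is perpendicular to QD, so QD runs along (−sin -27°, cos -27°); with |QD| = 14.0, D = (48.84, 19.57). Then |AD| = |D − A| = 52.61.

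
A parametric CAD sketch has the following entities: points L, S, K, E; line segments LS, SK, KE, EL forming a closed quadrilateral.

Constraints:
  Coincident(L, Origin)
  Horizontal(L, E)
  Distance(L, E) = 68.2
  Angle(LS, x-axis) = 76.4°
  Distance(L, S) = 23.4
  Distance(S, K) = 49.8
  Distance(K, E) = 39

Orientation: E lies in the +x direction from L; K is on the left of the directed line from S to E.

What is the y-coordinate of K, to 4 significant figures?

36.11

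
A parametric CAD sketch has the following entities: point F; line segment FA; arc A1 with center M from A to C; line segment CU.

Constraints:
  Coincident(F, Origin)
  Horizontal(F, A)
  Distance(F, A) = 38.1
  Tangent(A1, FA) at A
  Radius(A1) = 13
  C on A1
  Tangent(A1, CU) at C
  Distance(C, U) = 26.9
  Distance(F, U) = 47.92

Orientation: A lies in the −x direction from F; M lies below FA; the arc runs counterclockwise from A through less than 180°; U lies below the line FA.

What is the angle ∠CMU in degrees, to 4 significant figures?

64.21°

Checks: F = (0.00, 0.00) ✓; |MC| = 13.00 ✓; ∠(MC, CU) = 90.00° ✓; |CU| = 26.90 ✓; |FU| = 47.92 ✓.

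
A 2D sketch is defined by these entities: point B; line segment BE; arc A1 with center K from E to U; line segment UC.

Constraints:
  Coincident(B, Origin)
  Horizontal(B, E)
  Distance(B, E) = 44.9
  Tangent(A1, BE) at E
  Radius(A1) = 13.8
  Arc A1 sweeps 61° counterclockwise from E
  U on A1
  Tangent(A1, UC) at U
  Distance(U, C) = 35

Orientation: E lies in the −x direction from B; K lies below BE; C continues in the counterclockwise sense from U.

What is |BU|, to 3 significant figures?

57.4

B is at the origin; B and E share the same y with |BE| = 44.9 and E on the −x side, so E = (-44.9, 0.00). Since A1 is tangent to BE there, KE ⟂ BE, so K = E + (0, -13.8) = (-44.9, -13.8). On A1, E sits at bearing 90° from K; a 61° counterclockwise sweep puts U at bearing 151°, so U = K + 13.8·(cos 151°, sin 151°) = (-57.0, -7.11). Then |BU| = |U − B| = 57.4.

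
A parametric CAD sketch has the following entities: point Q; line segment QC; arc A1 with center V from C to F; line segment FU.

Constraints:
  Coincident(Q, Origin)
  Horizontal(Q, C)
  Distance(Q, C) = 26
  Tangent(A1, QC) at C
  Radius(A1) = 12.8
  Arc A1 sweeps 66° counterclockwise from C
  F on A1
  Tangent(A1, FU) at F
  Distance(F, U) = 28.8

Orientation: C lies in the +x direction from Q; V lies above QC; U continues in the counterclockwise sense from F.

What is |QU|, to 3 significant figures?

59.9

Q is at the origin; QC is horizontal with |QC| = 26.0 and C on the +x side, so C = (26.0, 0.00). The tangent condition forces VC to be normal to QC, so V = C + (0, 12.8) = (26.0, 12.8). On A1, C sits at bearing -90° from V; a 66° counterclockwise sweep puts F at bearing -24°, so F = V + 12.8·(cos -24°, sin -24°) = (37.7, 7.59). Tangency of A1 to FU means the radius VF is perpendicular to FU, so FU runs along (−sin -24°, cos -24°); with |FU| = 28.8, U = (49.4, 33.9). Then |QU| = |U − Q| = 59.9.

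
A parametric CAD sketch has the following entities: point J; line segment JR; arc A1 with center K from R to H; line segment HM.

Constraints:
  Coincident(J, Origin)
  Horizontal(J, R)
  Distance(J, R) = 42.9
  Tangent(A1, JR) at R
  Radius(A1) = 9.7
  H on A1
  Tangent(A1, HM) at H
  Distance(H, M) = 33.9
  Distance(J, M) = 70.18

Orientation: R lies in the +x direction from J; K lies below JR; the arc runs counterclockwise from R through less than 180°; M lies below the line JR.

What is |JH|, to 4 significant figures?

38.51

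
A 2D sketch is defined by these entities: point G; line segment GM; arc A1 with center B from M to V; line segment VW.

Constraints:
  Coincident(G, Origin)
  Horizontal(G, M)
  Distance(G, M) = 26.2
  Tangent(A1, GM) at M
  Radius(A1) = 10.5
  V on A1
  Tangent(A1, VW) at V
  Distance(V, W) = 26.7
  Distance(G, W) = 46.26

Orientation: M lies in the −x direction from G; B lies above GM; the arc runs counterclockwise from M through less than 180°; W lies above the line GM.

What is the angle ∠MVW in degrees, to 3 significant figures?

126°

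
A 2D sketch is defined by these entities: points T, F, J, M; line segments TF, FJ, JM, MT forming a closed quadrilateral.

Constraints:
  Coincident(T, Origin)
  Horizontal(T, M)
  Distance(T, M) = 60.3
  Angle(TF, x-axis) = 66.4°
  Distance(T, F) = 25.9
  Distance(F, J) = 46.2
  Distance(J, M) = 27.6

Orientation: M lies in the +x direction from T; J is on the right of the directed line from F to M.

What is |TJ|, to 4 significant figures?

39.34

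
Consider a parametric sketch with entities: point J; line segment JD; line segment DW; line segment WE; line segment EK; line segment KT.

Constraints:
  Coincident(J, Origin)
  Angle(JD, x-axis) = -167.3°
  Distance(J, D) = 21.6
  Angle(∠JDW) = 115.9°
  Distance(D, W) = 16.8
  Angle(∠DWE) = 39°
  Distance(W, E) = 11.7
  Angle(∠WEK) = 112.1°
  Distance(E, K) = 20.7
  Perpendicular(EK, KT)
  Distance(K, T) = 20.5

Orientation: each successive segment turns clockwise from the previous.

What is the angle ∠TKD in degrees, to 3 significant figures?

75.3°

∠WEK = 112.1° gives EK at -80.3° from the x-axis; with |EK| = 20.7, K = (-16.6, -14.5). EK is perpendicular to KT, so KT runs at -170°; with |KT| = 20.5, T = (-36.8, -18.0). Then cos ∠TKD = KT·KD / (|KT||KD|), giving 75.3°.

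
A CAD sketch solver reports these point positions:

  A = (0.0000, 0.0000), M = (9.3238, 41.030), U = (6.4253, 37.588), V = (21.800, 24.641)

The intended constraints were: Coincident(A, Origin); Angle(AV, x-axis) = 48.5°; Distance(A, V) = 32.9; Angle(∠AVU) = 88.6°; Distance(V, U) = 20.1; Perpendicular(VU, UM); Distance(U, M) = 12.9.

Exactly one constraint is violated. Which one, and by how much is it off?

Distance(U, M) = 12.9 — off by 8.40.

A = (0.00, 0.00) ✓; AV at 48.50° ✓; |AV| = 32.90 ✓; ∠AVU = 88.60° ✓; |VU| = 20.10 ✓; ∠(VU, UM) = 90.00° ✓; |UM| = 4.500 ✗.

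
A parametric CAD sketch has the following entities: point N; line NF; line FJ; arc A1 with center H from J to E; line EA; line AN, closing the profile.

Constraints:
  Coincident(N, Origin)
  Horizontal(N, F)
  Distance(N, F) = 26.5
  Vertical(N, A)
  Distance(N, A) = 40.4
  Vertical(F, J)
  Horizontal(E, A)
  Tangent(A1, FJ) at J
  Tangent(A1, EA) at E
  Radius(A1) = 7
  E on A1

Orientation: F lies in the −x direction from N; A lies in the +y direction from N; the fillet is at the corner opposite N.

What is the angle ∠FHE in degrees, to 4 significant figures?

168.2°

N is at the origin; N and F share the same y with |NF| = 26.5 and F on the −x side, so F = (-26.50, 0.000). NA is vertical with |NA| = 40.4 and A on the +y side, so A = (0.000, 40.40). The virtual corner opposite N is at (-26.50, 40.40). A1 meets FJ tangentially, so HJ is at right angles to FJ and since A1 is tangent to EA there, HE ⟂ EA, with radius 7.0, so the center H sits 7.0 in from both sides at H = (-19.50, 33.40). That places the tangent points at J = (-26.50, 33.40) on FJ and E = (-19.50, 40.40) on EA. Then cos ∠FHE = HF·HE / (|HF||HE|), giving 168.2°.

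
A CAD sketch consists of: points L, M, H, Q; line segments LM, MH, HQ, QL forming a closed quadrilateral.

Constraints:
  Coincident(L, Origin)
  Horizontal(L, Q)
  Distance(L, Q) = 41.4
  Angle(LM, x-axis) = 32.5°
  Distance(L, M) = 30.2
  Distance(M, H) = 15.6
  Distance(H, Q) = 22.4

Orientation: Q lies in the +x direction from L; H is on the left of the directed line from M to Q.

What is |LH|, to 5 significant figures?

45.661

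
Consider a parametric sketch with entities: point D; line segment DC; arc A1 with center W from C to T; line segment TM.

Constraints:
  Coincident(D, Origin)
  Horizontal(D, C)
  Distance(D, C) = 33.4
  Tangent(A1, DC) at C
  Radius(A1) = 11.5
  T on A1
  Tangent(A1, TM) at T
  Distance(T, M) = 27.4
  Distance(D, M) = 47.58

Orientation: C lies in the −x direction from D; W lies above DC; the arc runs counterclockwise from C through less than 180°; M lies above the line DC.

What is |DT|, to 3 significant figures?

25.5

D is at the origin; DC is horizontal with |DC| = 33.4 and C on the −x side, so C = (-33.4, 0.00). A1 meets DC tangentially, so WC is at right angles to DC, so W = C + (0, 11.5) = (-33.4, 11.5). Since WT ⟂ TM (tangency), |WM| = √(11.5² + 27.4²) = 29.7 regardless of where T sits on A1. So M lies on both circle(D, 47.58) and circle(W, 29.7); the above-DC intersection is M = (-25.5, 40.2). T is the foot of the tangent from M: T = (-22.0, 13.0).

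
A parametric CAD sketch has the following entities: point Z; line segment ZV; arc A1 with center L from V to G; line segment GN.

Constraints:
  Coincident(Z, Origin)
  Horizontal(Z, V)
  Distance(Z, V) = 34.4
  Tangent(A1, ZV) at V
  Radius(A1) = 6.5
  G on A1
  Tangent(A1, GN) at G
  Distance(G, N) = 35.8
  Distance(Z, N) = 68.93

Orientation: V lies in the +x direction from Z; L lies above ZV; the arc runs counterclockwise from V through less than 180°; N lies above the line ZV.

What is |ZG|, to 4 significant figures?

39.54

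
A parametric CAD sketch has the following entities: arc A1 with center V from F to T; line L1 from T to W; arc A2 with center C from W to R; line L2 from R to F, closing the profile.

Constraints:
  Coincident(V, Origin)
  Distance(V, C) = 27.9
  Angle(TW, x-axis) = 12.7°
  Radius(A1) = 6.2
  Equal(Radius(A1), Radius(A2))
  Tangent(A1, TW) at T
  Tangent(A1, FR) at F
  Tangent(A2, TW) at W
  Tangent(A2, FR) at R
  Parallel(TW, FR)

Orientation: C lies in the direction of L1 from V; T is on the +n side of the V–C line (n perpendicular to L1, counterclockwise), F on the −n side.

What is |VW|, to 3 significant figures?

28.6

The slot axis is L1's direction at 12.7°, so u = (cos 12.7°, sin 12.7°) = (0.976, 0.220) and n = (−sin 12.7°, cos 12.7°) = (-0.220, 0.976). V is at the origin and C lies 27.9 along u from V, so C = 27.9·u = (27.2, 6.13). Tangency of A1 to both parallel lines with radius 6.2 puts T and F at V ± 6.2·n: T = (-1.36, 6.05), F = (1.36, -6.05). Equal radii place W and R the same way about C: W = C + 6.2·n = (25.9, 12.2), R = C − 6.2·n = (28.6, 0.0854). Then |VW| = |W − V| = 28.6.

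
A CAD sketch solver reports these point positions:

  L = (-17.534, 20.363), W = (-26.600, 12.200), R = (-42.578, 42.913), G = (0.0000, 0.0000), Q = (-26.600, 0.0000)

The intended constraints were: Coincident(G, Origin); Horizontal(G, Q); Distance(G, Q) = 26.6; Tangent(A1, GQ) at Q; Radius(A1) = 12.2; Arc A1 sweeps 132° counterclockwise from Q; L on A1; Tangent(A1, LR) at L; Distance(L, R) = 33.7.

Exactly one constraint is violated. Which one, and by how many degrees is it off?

Tangent(A1, LR) at L — off by 6.00°.

G = (0.00, 0.00) ✓; G.y = 0.00, Q.y = 0.00 ✓; |GQ| = 26.60 ✓; ∠(WQ, QG) = 90.00° ✓; |WQ| = 12.20 ✓; bearing(W→L) − bearing(W→Q) = 132.0° ✓; |WL| = 12.20 ✓; ∠(WL, LR) = 84.00° ✗; |LR| = 33.70 ✓.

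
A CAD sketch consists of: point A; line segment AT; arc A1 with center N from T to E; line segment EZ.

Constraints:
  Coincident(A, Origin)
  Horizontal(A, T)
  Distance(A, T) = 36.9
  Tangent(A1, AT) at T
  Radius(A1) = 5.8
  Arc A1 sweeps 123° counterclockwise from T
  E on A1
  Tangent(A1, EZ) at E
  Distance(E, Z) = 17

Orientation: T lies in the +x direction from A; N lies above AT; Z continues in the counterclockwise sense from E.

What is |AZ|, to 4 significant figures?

39.94

On A1, T sits at bearing -90° from N; a 123° counterclockwise sweep puts E at bearing 33°, so E = N + 5.8·(cos 33°, sin 33°) = (41.76, 8.959). Tangency of A1 to EZ means the radius NE is perpendicular to EZ, so EZ runs along (−sin 33°, cos 33°); with |EZ| = 17.0, Z = (32.51, 23.22). Then |AZ| = |Z − A| = 39.94.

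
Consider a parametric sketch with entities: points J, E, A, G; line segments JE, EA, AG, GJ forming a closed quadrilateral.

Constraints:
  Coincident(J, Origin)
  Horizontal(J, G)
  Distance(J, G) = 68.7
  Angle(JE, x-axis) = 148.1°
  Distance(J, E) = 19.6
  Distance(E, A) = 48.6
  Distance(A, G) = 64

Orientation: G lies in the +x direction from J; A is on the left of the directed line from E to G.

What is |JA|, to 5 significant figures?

46.577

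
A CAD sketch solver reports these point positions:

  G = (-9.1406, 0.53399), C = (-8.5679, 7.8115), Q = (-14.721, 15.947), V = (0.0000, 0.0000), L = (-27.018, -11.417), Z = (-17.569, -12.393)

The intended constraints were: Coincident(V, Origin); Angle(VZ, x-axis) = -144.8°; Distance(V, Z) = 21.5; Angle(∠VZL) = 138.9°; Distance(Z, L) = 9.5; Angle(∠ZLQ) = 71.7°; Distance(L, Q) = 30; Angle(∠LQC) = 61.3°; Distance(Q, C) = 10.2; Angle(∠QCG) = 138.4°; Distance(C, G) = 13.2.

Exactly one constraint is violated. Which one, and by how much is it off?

Distance(C, G) = 13.2 — off by 5.90.

V = (0.00, 0.00) ✓; VZ at -144.8° ✓; |VZ| = 21.50 ✓; ∠VZL = 138.9° ✓; |ZL| = 9.499 ✓; ∠ZLQ = 71.70° ✓; |LQ| = 30.00 ✓; ∠LQC = 61.30° ✓; |QC| = 10.20 ✓; ∠QCG = 138.4° ✓; |CG| = 7.300 ✗.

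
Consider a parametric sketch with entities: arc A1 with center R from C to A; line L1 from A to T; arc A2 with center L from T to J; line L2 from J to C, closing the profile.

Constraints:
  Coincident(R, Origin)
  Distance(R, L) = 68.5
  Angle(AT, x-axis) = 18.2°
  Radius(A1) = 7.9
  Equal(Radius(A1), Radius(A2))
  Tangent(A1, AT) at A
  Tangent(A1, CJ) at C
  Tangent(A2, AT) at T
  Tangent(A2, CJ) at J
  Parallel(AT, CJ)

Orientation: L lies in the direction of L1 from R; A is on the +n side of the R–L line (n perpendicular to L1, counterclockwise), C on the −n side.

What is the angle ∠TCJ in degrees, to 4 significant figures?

12.99°

The slot axis is L1's direction at 18.2°, so u = (cos 18.2°, sin 18.2°) = (0.9500, 0.3123) and n = (−sin 18.2°, cos 18.2°) = (-0.3123, 0.9500). R is at the origin and L lies 68.5 along u from R, so L = 68.5·u = (65.07, 21.39). Tangency of A1 to both parallel lines with radius 7.9 puts A and C at R ± 7.9·n: A = (-2.467, 7.505), C = (2.467, -7.505). Equal radii place T and J the same way about L: T = L + 7.9·n = (62.61, 28.90), J = L − 7.9·n = (67.54, 13.89). Then cos ∠TCJ = CT·CJ / (|CT||CJ|), giving 12.99°.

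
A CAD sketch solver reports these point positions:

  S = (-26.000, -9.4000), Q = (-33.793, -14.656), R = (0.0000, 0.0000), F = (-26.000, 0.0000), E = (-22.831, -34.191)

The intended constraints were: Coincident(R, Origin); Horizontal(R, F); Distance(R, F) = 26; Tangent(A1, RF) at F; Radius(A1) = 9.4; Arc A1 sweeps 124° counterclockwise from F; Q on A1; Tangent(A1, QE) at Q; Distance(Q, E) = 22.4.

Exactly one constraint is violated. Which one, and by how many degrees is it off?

Tangent(A1, QE) at Q — off by 4.70°.

R = (0.00, 0.00) ✓; R.y = 0.00, F.y = 0.00 ✓; |RF| = 26.00 ✓; ∠(SF, FR) = 90.00° ✓; |SF| = 9.400 ✓; bearing(S→Q) − bearing(S→F) = 124.0° ✓; |SQ| = 9.400 ✓; ∠(SQ, QE) = 94.70° ✗; |QE| = 22.40 ✓.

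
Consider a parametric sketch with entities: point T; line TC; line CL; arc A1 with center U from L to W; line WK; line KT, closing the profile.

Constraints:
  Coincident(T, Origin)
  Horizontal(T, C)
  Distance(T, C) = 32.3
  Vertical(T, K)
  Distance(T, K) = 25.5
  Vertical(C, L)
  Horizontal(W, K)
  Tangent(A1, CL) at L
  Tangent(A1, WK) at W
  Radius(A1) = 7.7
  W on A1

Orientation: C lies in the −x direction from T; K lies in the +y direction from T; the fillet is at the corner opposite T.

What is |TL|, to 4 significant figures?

36.88

The virtual corner opposite T is at (-32.30, 25.50). Tangency of A1 to CL means the radius UL is perpendicular to CL and A1 meets WK tangentially, so UW is at right angles to WK, with radius 7.7, so the center U sits 7.7 in from both sides at U = (-24.60, 17.80). That places the tangent points at L = (-32.30, 17.80) on CL and W = (-24.60, 25.50) on WK. Then |TL| = |L − T| = 36.88.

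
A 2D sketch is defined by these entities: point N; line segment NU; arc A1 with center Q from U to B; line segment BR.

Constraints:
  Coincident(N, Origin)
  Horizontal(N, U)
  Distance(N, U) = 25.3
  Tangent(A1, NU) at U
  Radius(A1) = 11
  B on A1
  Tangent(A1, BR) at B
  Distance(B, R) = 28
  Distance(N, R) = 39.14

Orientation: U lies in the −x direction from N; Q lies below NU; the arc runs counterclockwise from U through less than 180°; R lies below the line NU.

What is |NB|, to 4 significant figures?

37.78

N is at the origin; N and U share the same y with |NU| = 25.3 and U on the −x side, so U = (-25.30, 0.000). Tangency of A1 to NU means the radius QU is perpendicular to NU, so Q = U + (0, -11) = (-25.30, -11.00). Since QB ⟂ BR (tangency), |QR| = √(11.0² + 28.0²) = 30.08 regardless of where B sits on A1. So R lies on both circle(N, 39.14) and circle(Q, 30.08); the below-NU intersection is R = (-11.11, -37.53). B is the foot of the tangent from R: B = (-32.43, -19.37).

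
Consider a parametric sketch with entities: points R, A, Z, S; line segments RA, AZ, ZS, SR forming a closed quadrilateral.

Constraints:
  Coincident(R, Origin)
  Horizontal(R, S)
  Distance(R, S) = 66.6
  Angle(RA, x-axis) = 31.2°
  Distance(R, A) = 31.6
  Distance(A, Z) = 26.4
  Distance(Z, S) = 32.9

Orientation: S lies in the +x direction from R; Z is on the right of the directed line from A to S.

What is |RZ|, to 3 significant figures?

36.0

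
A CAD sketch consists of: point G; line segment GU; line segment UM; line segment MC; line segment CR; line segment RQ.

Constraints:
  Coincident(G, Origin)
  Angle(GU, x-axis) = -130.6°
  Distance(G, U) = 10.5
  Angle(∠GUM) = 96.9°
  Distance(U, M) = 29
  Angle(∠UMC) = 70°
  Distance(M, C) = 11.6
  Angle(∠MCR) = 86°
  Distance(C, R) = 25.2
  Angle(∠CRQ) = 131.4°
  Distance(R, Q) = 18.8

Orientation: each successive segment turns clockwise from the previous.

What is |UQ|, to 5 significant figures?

17.662

G is at the origin; GU runs at -130.6° with length 10.5, so U = (-6.8331, -7.9723). ∠GUM = 96.9° gives UM at 146.30° from the x-axis; with |UM| = 29.0, M = (-30.960, 8.1181). ∠UMC = 70.0° gives MC at 36.300° from the x-axis; with |MC| = 11.6, C = (-21.611, 14.985). ∠MCR = 86.0° gives CR at -57.700° from the x-axis; with |CR| = 25.2, R = (-8.1454, -6.3151). ∠CRQ = 131.4° gives RQ at -106.30° from the x-axis; with |RQ| = 18.8, Q = (-13.422, -24.359). Then |UQ| = |Q − U| = 17.662.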